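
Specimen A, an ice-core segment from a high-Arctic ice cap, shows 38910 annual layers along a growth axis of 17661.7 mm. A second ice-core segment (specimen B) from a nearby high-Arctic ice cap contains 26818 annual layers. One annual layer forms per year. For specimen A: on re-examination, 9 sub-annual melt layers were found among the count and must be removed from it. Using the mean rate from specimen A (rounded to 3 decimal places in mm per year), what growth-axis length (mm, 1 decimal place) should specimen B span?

12175.4 mm

Specimen A: correcting the raw count gives 38910 − 9 = 38901 true annual layers.
A: Extension rate ≈ 17661.7 / 38901 = 0.454 mm/yr.
For B, 0.454 mm/year × 26818 years = 12175.4 mm.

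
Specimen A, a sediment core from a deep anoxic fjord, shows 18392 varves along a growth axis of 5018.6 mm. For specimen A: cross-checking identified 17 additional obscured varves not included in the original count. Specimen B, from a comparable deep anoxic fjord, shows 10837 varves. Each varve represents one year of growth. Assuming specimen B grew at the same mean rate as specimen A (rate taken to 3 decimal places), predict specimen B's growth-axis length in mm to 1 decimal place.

Specimen A: correcting the raw count gives 18392 + 17 = 18409 true varves.
A: Mean rate = 5018.6 mm / 18409 years ≈ 0.273 mm/yr.
Length of B = 0.273 × 10837 = 2958.5 mm.

2958.5 mm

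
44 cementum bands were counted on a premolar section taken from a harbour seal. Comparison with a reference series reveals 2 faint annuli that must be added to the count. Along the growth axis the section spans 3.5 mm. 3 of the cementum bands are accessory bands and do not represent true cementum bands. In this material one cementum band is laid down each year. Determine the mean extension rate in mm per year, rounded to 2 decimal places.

0.08 mm per year

Adjusted count: 44 − 3 + 2 = 43 cementum bands.
3.5 mm over 43 years gives 3.5 / 43 ≈ 0.08 mm per year.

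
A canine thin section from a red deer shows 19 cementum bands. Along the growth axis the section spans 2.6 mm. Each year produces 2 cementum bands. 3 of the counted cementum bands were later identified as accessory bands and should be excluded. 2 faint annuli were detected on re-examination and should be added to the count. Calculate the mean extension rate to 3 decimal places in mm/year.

0.289 mm/year

After corrections the count is 19 − 3 + 2 = 18 cementum bands.
18 cementum bands at 2 per year is 18 / 2 = 9 years.
Mean rate = 2.6 mm / 9 years ≈ 0.289 mm/year.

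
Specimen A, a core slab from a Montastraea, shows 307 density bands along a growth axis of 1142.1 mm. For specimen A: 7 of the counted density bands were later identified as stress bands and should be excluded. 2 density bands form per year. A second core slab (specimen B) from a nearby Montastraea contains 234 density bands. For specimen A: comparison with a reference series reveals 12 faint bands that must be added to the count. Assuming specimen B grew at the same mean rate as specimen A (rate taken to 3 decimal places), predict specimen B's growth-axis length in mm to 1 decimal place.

Specimen A: true density band count = 307 − 7 + 12 = 312.
Specimen A: 312 density bands at 2 per year is 312 / 2 = 156 years.
A: Extension rate ≈ 1142.1 / 156 = 7.321 mm/year.
Specimen B: 234 density bands at 2 per year is 234 / 2 = 117 years. B's length ≈ 7.321 × 117 = 856.6 mm.

856.6 mm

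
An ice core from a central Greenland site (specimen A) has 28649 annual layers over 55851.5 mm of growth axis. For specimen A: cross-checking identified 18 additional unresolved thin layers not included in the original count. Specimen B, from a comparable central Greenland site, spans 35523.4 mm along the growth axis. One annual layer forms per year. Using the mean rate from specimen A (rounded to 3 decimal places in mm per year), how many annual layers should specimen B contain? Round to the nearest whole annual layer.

18236 annual layers

Specimen A: true annual layer count = 28649 + 18 = 28667.
A: 55851.5 mm over 28667 years gives 55851.5 / 28667 ≈ 1.948 mm/year.
B spans 35523.4 / 1.948 = 18235.83 years ≈ 18236 annual layers.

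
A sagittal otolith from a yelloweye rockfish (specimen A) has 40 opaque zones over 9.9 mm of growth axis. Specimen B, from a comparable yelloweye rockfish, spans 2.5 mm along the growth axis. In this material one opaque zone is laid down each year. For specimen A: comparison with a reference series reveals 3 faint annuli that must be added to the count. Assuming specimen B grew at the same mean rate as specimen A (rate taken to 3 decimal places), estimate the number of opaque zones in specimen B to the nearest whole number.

Specimen A: correcting the raw count gives 40 + 3 = 43 true opaque zones.
A: 9.9 mm over 43 years gives 9.9 / 43 ≈ 0.230 mm per year.
B spans 2.5 / 0.230 = 10.87 years ≈ 11 opaque zones.

11 opaque zones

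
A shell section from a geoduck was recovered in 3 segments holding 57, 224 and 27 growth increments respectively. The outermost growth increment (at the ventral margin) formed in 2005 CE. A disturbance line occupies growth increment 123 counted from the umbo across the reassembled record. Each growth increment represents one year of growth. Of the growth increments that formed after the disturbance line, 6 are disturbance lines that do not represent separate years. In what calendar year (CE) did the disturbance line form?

1826 CE

Total growth increments = 57 + 224 + 27 = 308.
Between growth increment 123 and the ventral margin there are 308 − 123 = 185 growth increments.
Excluding 6 false growth increments: 185 − 6 = 179.
Counting back 179 years from 2005 CE places the disturbance line in 2005 − 179 = 1826 CE.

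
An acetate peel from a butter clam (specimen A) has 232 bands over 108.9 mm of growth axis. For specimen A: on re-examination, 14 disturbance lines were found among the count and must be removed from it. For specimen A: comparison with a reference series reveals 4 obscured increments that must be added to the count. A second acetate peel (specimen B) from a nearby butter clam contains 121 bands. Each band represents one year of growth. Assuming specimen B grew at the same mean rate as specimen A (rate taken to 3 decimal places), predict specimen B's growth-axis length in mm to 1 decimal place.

59.4 mm

Specimen A: correcting the raw count gives 232 − 14 + 4 = 222 true bands.
A: Mean rate = 108.9 mm / 222 years ≈ 0.491 mm/yr.
B's length ≈ 0.491 × 121 = 59.4 mm.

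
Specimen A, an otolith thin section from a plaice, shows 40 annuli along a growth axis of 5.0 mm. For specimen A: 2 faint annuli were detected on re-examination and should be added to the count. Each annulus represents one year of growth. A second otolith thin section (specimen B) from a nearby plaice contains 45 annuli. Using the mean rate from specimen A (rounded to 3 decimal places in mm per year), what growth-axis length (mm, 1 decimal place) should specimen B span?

5.4 mm

Specimen A: correcting the raw count gives 40 + 2 = 42 true annuli.
A: Mean rate = 5.0 mm / 42 years ≈ 0.119 mm/year.
B's length ≈ 0.119 × 45 = 5.4 mm.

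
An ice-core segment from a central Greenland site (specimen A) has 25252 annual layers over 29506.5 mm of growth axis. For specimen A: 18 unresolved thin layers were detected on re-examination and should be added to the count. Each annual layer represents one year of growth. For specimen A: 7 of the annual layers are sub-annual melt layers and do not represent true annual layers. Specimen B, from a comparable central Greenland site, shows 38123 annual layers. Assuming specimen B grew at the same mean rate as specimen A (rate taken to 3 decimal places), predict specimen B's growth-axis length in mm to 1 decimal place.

Specimen A: true annual layer count = 25252 − 7 + 18 = 25263.
A: Mean rate = 29506.5 mm / 25263 years ≈ 1.168 mm/yr.
Length of B = 1.168 × 38123 = 44527.7 mm.

44527.7 mm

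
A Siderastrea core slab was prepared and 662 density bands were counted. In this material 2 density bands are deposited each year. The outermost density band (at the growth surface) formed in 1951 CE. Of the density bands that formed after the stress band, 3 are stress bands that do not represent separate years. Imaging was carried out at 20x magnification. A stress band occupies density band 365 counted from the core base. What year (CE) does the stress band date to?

662 − 365 = 297 density bands lie beyond the stress band toward the growth surface.
Excluding 3 false density bands: 297 − 3 = 294.
294 density bands at 2 per year is 294 / 2 = 147 years.
The density band at the growth surface is 1951 CE, so the stress band dates to 1951 − 147 = 1804 CE.

1804 CE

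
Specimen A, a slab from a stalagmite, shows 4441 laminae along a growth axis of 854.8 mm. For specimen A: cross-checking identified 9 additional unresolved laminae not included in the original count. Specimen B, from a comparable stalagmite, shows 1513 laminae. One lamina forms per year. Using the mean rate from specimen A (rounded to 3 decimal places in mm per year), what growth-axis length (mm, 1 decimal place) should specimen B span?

290.5 mm

Specimen A: true lamina count = 4441 + 9 = 4450.
A: 854.8 mm over 4450 years gives 854.8 / 4450 ≈ 0.192 mm/yr.
Length of B = 0.192 × 1513 = 290.5 mm.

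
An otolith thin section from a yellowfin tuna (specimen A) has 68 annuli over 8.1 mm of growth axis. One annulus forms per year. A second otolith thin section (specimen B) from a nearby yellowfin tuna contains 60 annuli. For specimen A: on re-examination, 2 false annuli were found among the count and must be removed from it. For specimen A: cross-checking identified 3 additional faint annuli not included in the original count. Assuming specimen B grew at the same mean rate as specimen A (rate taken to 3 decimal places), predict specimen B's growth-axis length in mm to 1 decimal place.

7.0 mm

Specimen A: after corrections the count is 68 − 2 + 3 = 69 annuli.
A: Extension rate ≈ 8.1 / 69 = 0.117 mm per year.
For B, 0.117 mm/year × 60 years = 7.0 mm.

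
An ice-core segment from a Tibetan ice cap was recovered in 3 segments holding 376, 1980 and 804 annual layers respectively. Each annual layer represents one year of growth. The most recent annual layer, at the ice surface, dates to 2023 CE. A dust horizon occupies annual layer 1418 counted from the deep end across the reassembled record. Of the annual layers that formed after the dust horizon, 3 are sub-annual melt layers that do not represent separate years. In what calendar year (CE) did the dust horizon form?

284 CE

Total annual layers = 376 + 1980 + 804 = 3160.
Between annual layer 1418 and the ice surface there are 3160 − 1418 = 1742 annual layers.
1742 − 3 false = 1739 true annual layers after the dust horizon.
Counting back 1739 years from 2023 CE places the dust horizon in 2023 − 1739 = 284 CE.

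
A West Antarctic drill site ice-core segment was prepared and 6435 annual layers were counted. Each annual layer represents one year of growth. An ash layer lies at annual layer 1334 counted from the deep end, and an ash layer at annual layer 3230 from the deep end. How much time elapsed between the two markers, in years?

3230 − 1334 = 1896 annual layers lie between the two events.
One annual layer per year makes the interval 1896 years.

1896 years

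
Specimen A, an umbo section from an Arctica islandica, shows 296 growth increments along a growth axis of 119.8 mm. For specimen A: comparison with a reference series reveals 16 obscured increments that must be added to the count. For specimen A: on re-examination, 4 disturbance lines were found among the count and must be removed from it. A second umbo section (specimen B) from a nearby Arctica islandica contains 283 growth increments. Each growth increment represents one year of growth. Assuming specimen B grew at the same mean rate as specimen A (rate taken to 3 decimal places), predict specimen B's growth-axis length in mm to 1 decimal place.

110.1 mm

Specimen A: correcting the raw count gives 296 − 4 + 16 = 308 true growth increments.
A: Mean rate = 119.8 mm / 308 years ≈ 0.389 mm/yr.
For B, 0.389 mm/year × 283 years = 110.1 mm.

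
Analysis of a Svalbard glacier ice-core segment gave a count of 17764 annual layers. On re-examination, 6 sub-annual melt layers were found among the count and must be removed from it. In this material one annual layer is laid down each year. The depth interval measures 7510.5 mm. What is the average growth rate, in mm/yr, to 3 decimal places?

0.423 mm/yr

Correcting the raw count gives 17764 − 6 = 17758 true annual layers.
Mean rate = 7510.5 mm / 17758 years ≈ 0.423 mm/yr.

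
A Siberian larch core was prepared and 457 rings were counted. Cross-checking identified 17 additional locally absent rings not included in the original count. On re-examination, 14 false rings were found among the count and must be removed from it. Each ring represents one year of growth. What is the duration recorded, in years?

Adjusted count: 457 − 14 + 17 = 460 rings.
At one ring per year, that is 460 years.

460 years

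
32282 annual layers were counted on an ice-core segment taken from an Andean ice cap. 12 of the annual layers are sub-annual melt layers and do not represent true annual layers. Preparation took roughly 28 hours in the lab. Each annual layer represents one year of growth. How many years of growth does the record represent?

Correcting the raw count gives 32282 − 12 = 32270 true annual layers.
One annual layer per year makes the duration 32270 years.

32270 years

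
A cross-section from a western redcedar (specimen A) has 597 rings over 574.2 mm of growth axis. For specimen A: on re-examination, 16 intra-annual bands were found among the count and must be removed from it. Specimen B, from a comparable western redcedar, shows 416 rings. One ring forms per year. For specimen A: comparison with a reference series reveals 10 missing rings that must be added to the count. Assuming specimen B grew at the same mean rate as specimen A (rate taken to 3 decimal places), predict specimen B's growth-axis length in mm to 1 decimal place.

Specimen A: adjusted count: 597 − 16 + 10 = 591 rings.
A: 574.2 mm over 591 years gives 574.2 / 591 ≈ 0.972 mm/year.
For B, 0.972 mm/year × 416 years = 404.4 mm.

404.4 mm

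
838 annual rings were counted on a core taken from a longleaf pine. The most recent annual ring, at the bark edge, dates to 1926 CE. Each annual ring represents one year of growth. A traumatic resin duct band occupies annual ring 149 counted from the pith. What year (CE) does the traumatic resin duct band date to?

Between annual ring 149 and the bark edge there are 838 − 149 = 689 annual rings.
The annual ring at the bark edge is 1926 CE, so the traumatic resin duct band dates to 1926 − 689 = 1237 CE.

1237 CE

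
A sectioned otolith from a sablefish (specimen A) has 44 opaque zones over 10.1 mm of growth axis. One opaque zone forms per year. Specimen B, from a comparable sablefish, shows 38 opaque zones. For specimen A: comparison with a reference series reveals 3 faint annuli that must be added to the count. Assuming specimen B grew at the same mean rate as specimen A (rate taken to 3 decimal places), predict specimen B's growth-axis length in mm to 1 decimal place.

Specimen A: true opaque zone count = 44 + 3 = 47.
A: Mean rate = 10.1 mm / 47 years ≈ 0.215 mm per year.
Length of B = 0.215 × 38 = 8.2 mm.

8.2 mm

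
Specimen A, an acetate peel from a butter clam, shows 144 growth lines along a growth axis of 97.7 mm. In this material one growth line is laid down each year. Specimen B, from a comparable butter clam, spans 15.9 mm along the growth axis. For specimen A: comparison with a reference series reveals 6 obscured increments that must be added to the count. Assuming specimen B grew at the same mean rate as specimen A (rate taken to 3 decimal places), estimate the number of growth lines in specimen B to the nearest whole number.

Specimen A: correcting the raw count gives 144 + 6 = 150 true growth lines.
A: Mean rate = 97.7 mm / 150 years ≈ 0.651 mm per year.
Specimen B: 15.9 mm / 0.651 mm per year = 24.42 years ≈ 24 growth lines.

24 growth lines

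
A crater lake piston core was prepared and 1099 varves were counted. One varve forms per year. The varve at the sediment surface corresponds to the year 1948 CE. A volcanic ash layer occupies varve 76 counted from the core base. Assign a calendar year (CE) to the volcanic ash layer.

925 CE

Between varve 76 and the sediment surface there are 1099 − 76 = 1023 varves.
Counting back 1023 years from 1948 CE places the volcanic ash layer in 1948 − 1023 = 925 CE.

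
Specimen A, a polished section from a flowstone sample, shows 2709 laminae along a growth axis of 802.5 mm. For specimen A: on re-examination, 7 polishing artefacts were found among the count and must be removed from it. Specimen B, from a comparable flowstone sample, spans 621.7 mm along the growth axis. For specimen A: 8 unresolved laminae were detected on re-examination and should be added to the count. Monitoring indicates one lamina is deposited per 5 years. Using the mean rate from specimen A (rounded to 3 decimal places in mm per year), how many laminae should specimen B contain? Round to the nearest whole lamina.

2107 laminae

Specimen A: correcting the raw count gives 2709 − 7 + 8 = 2710 true laminae.
Specimen A: multiplying by 5 years per lamina: 2710 × 5 = 13550 years.
A: Extension rate ≈ 802.5 / 13550 = 0.059 mm/yr.
For B, 621.7 / 0.059 = 10537.29 years; at 5 years per lamina that is 10537.29 / 5 ≈ 2107 laminae.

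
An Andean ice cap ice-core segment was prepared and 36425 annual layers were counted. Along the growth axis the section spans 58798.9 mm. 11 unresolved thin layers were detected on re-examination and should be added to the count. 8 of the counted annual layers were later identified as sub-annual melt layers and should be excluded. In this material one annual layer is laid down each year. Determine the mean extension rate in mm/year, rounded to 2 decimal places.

Correcting the raw count gives 36425 − 8 + 11 = 36428 true annual layers.
Mean rate = 58798.9 mm / 36428 years ≈ 1.61 mm/year.

1.61 mm/year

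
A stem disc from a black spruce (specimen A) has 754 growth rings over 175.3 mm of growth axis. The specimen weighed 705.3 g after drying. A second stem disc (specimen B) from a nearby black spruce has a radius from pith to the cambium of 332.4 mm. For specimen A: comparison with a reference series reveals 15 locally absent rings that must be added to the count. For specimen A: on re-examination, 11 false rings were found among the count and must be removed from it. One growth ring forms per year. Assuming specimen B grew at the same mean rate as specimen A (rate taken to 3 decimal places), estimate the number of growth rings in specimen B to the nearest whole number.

1439 growth rings

Specimen A: true growth ring count = 754 − 11 + 15 = 758.
A: Extension rate ≈ 175.3 / 758 = 0.231 mm/year.
B spans 332.4 / 0.231 = 1438.96 years ≈ 1439 growth rings.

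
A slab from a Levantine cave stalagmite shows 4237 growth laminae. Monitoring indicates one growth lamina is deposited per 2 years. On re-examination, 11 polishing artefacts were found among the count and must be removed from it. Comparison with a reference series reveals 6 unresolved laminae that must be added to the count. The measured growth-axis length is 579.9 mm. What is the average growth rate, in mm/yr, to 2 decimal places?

After corrections the count is 4237 − 11 + 6 = 4232 growth laminae.
Multiplying by 2 years per growth lamina: 4232 × 2 = 8464 years.
Mean rate = 579.9 mm / 8464 years ≈ 0.07 mm/yr.

0.07 mm/yr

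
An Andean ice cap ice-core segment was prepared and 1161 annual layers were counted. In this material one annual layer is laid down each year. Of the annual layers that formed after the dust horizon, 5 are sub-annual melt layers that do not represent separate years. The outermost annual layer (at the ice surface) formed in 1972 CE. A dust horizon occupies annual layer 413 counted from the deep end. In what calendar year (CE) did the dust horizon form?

1229 CE

The dust horizon sits at annual layer 413 from the deep end, so 1161 − 413 = 748 annual layers formed after it.
Excluding 5 false annual layers: 748 − 5 = 743.
Counting back 743 years from 1972 CE places the dust horizon in 1972 − 743 = 1229 CE.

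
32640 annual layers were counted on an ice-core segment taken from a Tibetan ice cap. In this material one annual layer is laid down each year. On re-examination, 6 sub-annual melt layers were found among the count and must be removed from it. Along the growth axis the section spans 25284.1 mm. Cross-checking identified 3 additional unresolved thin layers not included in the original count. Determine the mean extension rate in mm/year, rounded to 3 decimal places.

0.775 mm/year

Correcting the raw count gives 32640 − 6 + 3 = 32637 true annual layers.
25284.1 mm over 32637 years gives 25284.1 / 32637 ≈ 0.775 mm/year.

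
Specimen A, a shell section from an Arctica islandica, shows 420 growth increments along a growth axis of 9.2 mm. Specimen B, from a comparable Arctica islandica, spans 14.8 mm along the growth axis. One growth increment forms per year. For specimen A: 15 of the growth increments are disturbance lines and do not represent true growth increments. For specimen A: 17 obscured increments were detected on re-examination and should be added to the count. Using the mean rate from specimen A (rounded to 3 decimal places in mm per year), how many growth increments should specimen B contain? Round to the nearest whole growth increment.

Specimen A: after corrections the count is 420 − 15 + 17 = 422 growth increments.
A: Mean rate = 9.2 mm / 422 years ≈ 0.022 mm/year.
For B, 14.8 / 0.022 = 672.73 years ≈ 673 growth increments.

673 growth increments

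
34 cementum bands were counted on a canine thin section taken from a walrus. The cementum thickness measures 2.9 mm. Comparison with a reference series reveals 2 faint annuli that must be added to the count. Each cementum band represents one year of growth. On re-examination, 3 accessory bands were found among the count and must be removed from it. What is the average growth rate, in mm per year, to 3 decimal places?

0.088 mm per year

True cementum band count = 34 − 3 + 2 = 33.
Extension rate ≈ 2.9 / 33 = 0.088 mm per year.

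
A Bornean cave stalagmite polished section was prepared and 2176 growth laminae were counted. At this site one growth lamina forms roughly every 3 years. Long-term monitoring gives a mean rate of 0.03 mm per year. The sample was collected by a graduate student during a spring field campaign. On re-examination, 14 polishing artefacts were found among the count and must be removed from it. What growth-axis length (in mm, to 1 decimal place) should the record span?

Adjusted count: 2176 − 14 = 2162 growth laminae.
2162 growth laminae at 3 years each span 2162 × 3 = 6486 years.
6486 years at 0.03 mm/year gives 0.03 × 6486 = 194.6 mm.

194.6 mm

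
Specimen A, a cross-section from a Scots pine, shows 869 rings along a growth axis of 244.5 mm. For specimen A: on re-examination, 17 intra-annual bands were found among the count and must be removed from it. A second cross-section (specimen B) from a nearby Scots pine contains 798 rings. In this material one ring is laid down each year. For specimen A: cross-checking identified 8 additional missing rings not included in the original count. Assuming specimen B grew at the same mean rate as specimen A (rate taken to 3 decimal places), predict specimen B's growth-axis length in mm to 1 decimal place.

226.6 mm

Specimen A: after corrections the count is 869 − 17 + 8 = 860 rings.
A: 244.5 mm over 860 years gives 244.5 / 860 ≈ 0.284 mm per year.
B's length ≈ 0.284 × 798 = 226.6 mm.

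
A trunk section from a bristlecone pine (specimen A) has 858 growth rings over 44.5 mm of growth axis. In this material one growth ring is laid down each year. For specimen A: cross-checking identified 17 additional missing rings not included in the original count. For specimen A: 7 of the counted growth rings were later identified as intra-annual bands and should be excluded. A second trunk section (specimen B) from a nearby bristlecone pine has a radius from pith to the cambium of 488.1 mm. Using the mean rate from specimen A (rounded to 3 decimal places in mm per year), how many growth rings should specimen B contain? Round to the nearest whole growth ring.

Specimen A: true growth ring count = 858 − 7 + 17 = 868.
A: Mean rate = 44.5 mm / 868 years ≈ 0.051 mm/yr.
B spans 488.1 / 0.051 = 9570.59 years ≈ 9571 growth rings.

9571 growth rings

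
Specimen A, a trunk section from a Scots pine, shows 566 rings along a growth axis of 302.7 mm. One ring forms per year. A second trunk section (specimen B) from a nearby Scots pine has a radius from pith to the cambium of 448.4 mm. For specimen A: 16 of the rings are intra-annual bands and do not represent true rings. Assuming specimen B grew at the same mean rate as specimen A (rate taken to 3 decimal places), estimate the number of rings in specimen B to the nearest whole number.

815 rings

Specimen A: correcting the raw count gives 566 − 16 = 550 true rings.
A: Mean rate = 302.7 mm / 550 years ≈ 0.550 mm/yr.
B spans 448.4 / 0.550 = 815.27 years ≈ 815 rings.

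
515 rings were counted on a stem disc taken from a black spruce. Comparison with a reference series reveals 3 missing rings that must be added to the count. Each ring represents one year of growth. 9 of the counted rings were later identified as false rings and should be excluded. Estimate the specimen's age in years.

After corrections the count is 515 − 9 + 3 = 509 rings.
With a one-to-one ring periodicity this is 509 years.

509 yr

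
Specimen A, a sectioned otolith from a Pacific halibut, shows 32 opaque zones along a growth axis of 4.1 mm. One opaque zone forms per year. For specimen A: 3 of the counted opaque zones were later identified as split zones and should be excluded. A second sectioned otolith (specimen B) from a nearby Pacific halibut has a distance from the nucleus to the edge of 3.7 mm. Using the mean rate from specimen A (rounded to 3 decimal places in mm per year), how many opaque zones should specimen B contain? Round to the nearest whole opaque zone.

26 opaque zones

Specimen A: after corrections the count is 32 − 3 = 29 opaque zones.
A: Mean rate = 4.1 mm / 29 years ≈ 0.141 mm per year.
B spans 3.7 / 0.141 = 26.24 years ≈ 26 opaque zones.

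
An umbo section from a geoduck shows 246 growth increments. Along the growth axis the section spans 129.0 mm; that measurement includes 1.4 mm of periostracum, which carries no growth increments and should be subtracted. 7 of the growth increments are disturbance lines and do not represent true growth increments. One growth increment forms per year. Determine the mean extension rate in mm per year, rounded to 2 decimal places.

0.53 mm per year

After corrections the count is 246 − 7 = 239 growth increments.
The growth record spans 129.0 − 1.4 = 127.6 mm.
Mean rate = 127.6 mm / 239 years ≈ 0.53 mm per year.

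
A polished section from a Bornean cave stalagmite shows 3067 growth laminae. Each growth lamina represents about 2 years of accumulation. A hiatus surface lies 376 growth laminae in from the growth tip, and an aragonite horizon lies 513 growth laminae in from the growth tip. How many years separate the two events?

The two markers are separated by 513 − 376 = 137 growth laminae.
137 growth laminae at 2 years each span 137 × 2 = 274 years.

274 years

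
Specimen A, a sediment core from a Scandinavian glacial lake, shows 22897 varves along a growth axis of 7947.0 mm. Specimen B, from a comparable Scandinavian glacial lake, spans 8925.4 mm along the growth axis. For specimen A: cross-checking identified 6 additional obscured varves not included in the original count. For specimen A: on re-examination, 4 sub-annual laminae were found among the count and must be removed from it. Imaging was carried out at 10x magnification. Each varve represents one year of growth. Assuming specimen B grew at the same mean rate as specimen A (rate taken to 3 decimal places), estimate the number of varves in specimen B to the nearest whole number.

Specimen A: true varve count = 22897 − 4 + 6 = 22899.
A: Extension rate ≈ 7947.0 / 22899 = 0.347 mm/yr.
B spans 8925.4 / 0.347 = 25721.61 years ≈ 25722 varves.

25722 varves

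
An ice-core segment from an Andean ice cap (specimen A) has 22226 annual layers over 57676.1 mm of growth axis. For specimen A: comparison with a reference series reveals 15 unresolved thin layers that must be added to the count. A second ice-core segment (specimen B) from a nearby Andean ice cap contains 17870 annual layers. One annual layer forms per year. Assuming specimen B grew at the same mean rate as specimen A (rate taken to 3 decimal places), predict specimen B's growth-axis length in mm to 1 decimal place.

Specimen A: adjusted count: 22226 + 15 = 22241 annual layers.
A: Mean rate = 57676.1 mm / 22241 years ≈ 2.593 mm per year.
Length of B = 2.593 × 17870 = 46336.9 mm.

46336.9 mm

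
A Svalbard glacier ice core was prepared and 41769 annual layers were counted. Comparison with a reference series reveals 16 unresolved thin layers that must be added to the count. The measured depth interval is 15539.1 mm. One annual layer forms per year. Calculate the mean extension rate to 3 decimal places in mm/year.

True annual layer count = 41769 + 16 = 41785.
Mean rate = 15539.1 mm / 41785 years ≈ 0.372 mm/year.

0.372 mm/year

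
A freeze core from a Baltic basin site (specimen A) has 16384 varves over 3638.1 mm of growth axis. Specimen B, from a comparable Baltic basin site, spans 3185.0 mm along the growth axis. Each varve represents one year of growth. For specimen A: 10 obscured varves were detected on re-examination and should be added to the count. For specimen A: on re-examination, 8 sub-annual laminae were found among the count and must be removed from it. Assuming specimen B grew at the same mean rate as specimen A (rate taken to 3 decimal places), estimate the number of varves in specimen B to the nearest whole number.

14347 varves

Specimen A: correcting the raw count gives 16384 − 8 + 10 = 16386 true varves.
A: 3638.1 mm over 16386 years gives 3638.1 / 16386 ≈ 0.222 mm/yr.
B spans 3185.0 / 0.222 = 14346.85 years ≈ 14347 varves.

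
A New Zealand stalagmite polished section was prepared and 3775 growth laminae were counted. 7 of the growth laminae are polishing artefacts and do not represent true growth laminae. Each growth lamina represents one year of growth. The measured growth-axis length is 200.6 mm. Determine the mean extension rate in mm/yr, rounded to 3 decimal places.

0.053 mm/yr

Adjusted count: 3775 − 7 = 3768 growth laminae.
Extension rate ≈ 200.6 / 3768 = 0.053 mm/yr.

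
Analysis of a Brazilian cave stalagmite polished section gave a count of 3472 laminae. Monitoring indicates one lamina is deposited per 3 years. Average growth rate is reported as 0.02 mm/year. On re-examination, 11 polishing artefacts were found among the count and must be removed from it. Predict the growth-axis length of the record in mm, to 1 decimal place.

After corrections the count is 3472 − 11 = 3461 laminae.
At 3 years per lamina, 3461 × 3 = 10383 years.
Predicted length = 0.02 mm/year × 10383 years = 207.7 mm.

207.7 mm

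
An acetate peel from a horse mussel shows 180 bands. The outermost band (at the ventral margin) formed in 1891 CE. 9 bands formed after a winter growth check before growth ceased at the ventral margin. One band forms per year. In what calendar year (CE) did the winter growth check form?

There are 9 bands younger than the winter growth check.
Counting back 9 years from 1891 CE places the winter growth check in 1891 − 9 = 1882 CE.

1882 CE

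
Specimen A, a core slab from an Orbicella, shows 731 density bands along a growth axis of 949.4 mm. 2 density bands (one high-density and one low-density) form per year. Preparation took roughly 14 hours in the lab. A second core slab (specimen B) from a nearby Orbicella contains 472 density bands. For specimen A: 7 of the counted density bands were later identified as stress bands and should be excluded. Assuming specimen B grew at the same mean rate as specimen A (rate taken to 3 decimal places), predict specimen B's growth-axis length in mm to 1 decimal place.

619.0 mm

Specimen A: correcting the raw count gives 731 − 7 = 724 true density bands.
Specimen A: dividing by 2 density bands per year: 724 / 2 = 362 years.
A: Mean rate = 949.4 mm / 362 years ≈ 2.623 mm/year.
Specimen B: 472 density bands at 2 per year is 472 / 2 = 236 years. For B, 2.623 mm/year × 236 years = 619.0 mm.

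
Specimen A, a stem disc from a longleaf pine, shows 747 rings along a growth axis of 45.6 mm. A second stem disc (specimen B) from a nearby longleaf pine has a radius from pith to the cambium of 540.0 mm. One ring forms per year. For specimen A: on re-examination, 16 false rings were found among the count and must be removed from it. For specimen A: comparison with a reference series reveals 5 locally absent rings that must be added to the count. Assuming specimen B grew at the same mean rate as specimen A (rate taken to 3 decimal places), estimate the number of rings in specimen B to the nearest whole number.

8710 rings

Specimen A: true ring count = 747 − 16 + 5 = 736.
A: Extension rate ≈ 45.6 / 736 = 0.062 mm/year.
For B, 540.0 / 0.062 = 8709.68 years ≈ 8710 rings.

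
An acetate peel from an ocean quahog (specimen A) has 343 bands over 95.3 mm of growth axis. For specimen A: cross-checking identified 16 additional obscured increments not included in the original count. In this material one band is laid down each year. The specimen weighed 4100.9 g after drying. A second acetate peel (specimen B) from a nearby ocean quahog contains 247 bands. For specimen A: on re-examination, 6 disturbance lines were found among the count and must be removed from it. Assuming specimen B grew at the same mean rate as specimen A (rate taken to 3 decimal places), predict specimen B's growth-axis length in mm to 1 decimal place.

66.7 mm

Specimen A: after corrections the count is 343 − 6 + 16 = 353 bands.
A: Extension rate ≈ 95.3 / 353 = 0.270 mm/year.
Length of B = 0.270 × 247 = 66.7 mm.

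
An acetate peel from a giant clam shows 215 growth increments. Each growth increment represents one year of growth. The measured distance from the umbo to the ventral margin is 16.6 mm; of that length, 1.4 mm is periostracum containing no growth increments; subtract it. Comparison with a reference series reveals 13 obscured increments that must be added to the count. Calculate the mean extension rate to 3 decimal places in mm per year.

0.067 mm per year

After corrections the count is 215 + 13 = 228 growth increments.
The growth record spans 16.6 − 1.4 = 15.2 mm.
Mean rate = 15.2 mm / 228 years ≈ 0.067 mm per year.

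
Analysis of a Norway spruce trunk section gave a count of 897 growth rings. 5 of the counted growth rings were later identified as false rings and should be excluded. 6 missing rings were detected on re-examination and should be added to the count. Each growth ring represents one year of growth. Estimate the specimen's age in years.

Adjusted count: 897 − 5 + 6 = 898 growth rings.
At one growth ring per year, that is 898 years.

898 years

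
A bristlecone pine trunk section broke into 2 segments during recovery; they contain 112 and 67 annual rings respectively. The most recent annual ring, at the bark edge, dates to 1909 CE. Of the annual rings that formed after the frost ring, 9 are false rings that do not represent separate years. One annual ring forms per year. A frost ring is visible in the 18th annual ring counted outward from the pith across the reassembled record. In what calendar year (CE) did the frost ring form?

Total annual rings = 112 + 67 = 179.
The frost ring sits at annual ring 18 from the pith, so 179 − 18 = 161 annual rings formed after it.
161 − 9 false = 152 true annual rings after the frost ring.
Counting back 152 years from 1909 CE places the frost ring in 1909 − 152 = 1757 CE.

1757 CE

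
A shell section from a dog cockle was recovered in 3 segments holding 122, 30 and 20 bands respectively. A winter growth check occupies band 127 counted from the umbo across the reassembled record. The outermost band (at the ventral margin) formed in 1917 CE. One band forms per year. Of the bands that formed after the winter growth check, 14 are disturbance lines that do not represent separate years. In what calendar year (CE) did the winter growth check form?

Total bands = 122 + 30 + 20 = 172.
Between band 127 and the ventral margin there are 172 − 127 = 45 bands.
45 − 14 false = 31 true bands after the winter growth check.
1917 − 31 = 1886 CE.

1886 CE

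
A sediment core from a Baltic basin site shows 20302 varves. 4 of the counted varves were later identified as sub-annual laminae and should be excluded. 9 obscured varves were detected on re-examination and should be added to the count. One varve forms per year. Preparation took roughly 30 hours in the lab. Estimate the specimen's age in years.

20307 years

After corrections the count is 20302 − 4 + 9 = 20307 varves.
With a one-to-one varve periodicity this is 20307 years.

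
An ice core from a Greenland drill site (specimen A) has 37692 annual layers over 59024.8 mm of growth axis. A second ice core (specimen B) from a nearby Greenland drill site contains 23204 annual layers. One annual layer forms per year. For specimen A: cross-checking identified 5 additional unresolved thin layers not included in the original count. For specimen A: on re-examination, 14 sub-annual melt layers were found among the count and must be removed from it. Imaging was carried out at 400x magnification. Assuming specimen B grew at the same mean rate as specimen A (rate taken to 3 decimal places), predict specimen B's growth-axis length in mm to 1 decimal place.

Specimen A: adjusted count: 37692 − 14 + 5 = 37683 annual layers.
A: 59024.8 mm over 37683 years gives 59024.8 / 37683 ≈ 1.566 mm per year.
Length of B = 1.566 × 23204 = 36337.5 mm.

36337.5 mm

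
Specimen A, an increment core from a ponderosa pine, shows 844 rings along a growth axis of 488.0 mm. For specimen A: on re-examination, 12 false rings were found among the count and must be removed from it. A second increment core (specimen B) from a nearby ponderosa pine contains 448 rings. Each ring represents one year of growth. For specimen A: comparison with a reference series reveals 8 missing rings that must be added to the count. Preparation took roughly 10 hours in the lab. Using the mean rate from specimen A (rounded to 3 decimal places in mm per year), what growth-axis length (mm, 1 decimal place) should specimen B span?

260.3 mm

Specimen A: after corrections the count is 844 − 12 + 8 = 840 rings.
A: Extension rate ≈ 488.0 / 840 = 0.581 mm/yr.
For B, 0.581 mm/year × 448 years = 260.3 mm.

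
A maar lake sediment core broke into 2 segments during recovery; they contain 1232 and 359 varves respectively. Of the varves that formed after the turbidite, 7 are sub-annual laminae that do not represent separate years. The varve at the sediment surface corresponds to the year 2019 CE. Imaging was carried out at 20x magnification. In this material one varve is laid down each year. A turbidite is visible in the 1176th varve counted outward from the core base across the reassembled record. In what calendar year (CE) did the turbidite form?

Total varves = 1232 + 359 = 1591.
The turbidite sits at varve 1176 from the core base, so 1591 − 1176 = 415 varves formed after it.
Excluding 7 false varves: 415 − 7 = 408.
The varve at the sediment surface is 2019 CE, so the turbidite dates to 2019 − 408 = 1611 CE.

1611 CE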